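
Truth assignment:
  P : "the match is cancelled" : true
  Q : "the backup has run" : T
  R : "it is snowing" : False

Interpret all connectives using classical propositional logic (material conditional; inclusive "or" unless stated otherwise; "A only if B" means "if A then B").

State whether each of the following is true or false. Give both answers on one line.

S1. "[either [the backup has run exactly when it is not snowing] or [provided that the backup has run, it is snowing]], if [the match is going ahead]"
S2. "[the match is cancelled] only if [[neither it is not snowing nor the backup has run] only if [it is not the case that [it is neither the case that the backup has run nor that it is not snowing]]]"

S1 True / S2 True

S1: This is not P -> ((Q iff not R) or (Q -> R)).

not P = not True = False
not R = not False = True
Q iff not R = True iff True = True
Q -> R = True -> False = False
(Q iff not R) or (Q -> R) = True or False = True
not P -> ((Q iff not R) or (Q -> R)) = False -> True = True
So S1 is true.

S2: This is P -> ((not R nor Q) -> not (Q nor not R)).

not R = not False = True
not R nor Q = True nor True = False
not R = not False = True
Q nor not R = True nor True = False
not (Q nor not R) = not False = True
(not R nor Q) -> not (Q nor not R) = False -> True = True
P -> ((not R nor Q) -> not (Q nor not R)) = True -> True = True
So S2 is true.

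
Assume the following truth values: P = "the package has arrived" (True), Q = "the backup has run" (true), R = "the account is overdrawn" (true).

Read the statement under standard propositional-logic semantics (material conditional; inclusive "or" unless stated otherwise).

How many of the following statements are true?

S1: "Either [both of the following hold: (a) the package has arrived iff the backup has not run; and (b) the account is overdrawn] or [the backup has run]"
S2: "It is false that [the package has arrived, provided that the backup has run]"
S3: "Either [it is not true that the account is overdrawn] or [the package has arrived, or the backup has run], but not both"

2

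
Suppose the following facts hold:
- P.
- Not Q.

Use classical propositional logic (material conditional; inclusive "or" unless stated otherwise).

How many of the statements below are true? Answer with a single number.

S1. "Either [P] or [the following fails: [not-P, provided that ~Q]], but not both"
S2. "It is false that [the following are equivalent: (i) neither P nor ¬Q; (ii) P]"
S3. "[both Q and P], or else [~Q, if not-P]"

S1: In symbols: P xor not (not Q -> not P)

not Q = not False = True
not P = not True = False
not Q -> not P = True -> False = False
not (not Q -> not P) = not False = True
P xor not (not Q -> not P) = True xor True = False
Hence S1 is false.

S2: Formalization: not ((P nor not Q) iff P)

not Q = not False = True
P nor not Q = True nor True = False
(P nor not Q) iff P = False iff True = False
not ((P nor not Q) iff P) = not False = True
Thus S2 is true.

S3: In symbols: (Q and P) or (not P -> not Q)

Q and P = False and True = False
not P = not True = False
not Q = not False = True
not P -> not Q = False -> True = True
(Q and P) or (not P -> not Q) = False or True = True
Thus S3 is true.

Count: 2.

2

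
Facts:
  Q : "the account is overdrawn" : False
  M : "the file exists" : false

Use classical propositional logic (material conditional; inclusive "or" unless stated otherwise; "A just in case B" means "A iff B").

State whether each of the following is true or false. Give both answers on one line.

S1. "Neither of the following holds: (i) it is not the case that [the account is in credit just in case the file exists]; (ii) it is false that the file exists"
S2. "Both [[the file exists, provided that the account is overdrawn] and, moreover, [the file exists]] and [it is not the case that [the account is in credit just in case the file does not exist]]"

S1 F, S2 F

S1: Parsed as ¬(¬Q ↔ M) ↓ ¬M

¬Q = ¬F = T
¬Q ↔ M = T ↔ F = F
¬(¬Q ↔ M) = ¬F = T
¬M = ¬F = T
¬(¬Q ↔ M) ↓ ¬M = T ↓ T = F
Hence S1 is false.

S2: In symbols: ((Q → M) ∧ M) ∧ ¬(¬Q ↔ ¬M)

Q → M = F → F = T
(Q → M) ∧ M = T ∧ F = F
¬Q = ¬F = T
¬M = ¬F = T
¬Q ↔ ¬M = T ↔ T = T
¬(¬Q ↔ ¬M) = ¬T = F
((Q → M) ∧ M) ∧ ¬(¬Q ↔ ¬M) = F ∧ F = F
Hence S2 is false.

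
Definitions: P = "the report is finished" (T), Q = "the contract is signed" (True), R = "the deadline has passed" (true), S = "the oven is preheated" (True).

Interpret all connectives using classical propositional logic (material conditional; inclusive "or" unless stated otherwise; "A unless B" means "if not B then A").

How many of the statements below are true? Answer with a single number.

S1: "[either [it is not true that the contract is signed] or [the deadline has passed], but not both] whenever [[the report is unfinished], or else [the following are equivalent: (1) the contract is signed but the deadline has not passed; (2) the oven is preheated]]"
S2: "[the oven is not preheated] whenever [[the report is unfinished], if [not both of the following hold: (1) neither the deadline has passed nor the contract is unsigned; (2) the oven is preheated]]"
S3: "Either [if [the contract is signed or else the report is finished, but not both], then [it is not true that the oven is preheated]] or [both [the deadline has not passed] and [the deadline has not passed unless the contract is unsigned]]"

S1: This is (not P or ((Q and not R) iff S)) -> (not Q xor R).

not P = not True = False
not R = not True = False
Q and not R = True and False = False
(Q and not R) iff S = False iff True = False
not P or ((Q and not R) iff S) = False or False = False
not Q = not True = False
not Q xor R = False xor True = True
(not P or ((Q and not R) iff S)) -> (not Q xor R) = False -> True = True
So S1 is true.

S2: Formalization: (((R nor not Q) nand S) -> not P) -> not S

not Q = not True = False
R nor not Q = True nor False = False
(R nor not Q) nand S = False nand True = True
not P = not True = False
((R nor not Q) nand S) -> not P = True -> False = False
not S = not True = False
(((R nor not Q) nand S) -> not P) -> not S = False -> False = True
Hence S2 is true.

S3: This is ((Q xor P) -> not S) or (not R and (not R or not Q)).

Q xor P = True xor True = False
not S = not True = False
(Q xor P) -> not S = False -> False = True
not R = not True = False
not R = not True = False
not Q = not True = False
not R or not Q = False or False = False
not R and (not R or not Q) = False and False = False
((Q xor P) -> not S) or (not R and (not R or not Q)) = True or False = True
So S3 is true.

True statements: 3 (S1, S2, S3).

3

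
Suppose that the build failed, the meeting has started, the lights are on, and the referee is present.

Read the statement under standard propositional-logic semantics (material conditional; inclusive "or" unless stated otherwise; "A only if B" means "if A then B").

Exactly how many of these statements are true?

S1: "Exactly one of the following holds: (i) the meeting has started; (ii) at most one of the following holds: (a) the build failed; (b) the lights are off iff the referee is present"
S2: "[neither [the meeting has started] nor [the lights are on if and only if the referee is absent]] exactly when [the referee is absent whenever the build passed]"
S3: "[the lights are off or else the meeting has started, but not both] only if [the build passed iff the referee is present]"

0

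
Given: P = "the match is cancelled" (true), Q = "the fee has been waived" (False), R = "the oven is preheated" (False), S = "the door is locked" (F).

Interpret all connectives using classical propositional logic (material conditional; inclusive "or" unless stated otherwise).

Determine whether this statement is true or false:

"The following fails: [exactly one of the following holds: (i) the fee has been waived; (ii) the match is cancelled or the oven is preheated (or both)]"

Formalization: not (Q xor (P or R))

P or R = True or False = True
Q xor (P or R) = False xor True = True
not (Q xor (P or R)) = not True = False

False.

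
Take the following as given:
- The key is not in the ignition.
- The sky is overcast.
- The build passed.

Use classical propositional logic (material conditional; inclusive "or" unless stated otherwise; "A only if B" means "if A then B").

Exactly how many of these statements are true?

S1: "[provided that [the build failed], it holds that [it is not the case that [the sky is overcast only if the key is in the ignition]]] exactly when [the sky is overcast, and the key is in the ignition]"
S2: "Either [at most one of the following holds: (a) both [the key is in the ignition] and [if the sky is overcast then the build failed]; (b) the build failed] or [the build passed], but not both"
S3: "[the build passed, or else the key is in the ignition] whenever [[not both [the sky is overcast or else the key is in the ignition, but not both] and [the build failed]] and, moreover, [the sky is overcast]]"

Let P = "the build passed" (True), K = "the sky is overcast" (True), U = "the key is in the ignition" (False).

S1: In symbols: (not P -> not (K -> U)) iff (K and U)

not P = not True = False
K -> U = True -> False = False
not (K -> U) = not False = True
not P -> not (K -> U) = False -> True = True
K and U = True and False = False
(not P -> not (K -> U)) iff (K and U) = True iff False = False
Hence S1 is false.

S2: Formalization: ((U and (K -> not P)) nand not P) xor P

not P = not True = False
K -> not P = True -> False = False
U and (K -> not P) = False and False = False
not P = not True = False
(U and (K -> not P)) nand not P = False nand False = True
((U and (K -> not P)) nand not P) xor P = True xor True = False
So S2 is false.

S3: Formalization: (((K xor U) nand not P) and K) -> (P or U)

K xor U = True xor False = True
not P = not True = False
(K xor U) nand not P = True nand False = True
((K xor U) nand not P) and K = True and True = True
P or U = True or False = True
(((K xor U) nand not P) and K) -> (P or U) = True -> True = True
Thus S3 is true.

True statements: 1 (S3).

1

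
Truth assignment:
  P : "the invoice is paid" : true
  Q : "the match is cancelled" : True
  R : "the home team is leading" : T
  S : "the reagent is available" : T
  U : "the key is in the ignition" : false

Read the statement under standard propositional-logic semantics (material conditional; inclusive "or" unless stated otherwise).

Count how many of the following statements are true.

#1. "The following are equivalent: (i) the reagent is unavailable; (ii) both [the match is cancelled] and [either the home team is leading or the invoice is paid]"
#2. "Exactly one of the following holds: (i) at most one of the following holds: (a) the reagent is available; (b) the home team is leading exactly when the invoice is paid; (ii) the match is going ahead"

#1: In symbols: ¬S ↔ (Q ∧ (R ∨ P))

¬S = ¬T = F
R ∨ P = T ∨ T = T
Q ∧ (R ∨ P) = T ∧ T = T
¬S ↔ (Q ∧ (R ∨ P)) = F ↔ T = F
Thus #1 is false.

#2: In symbols: (S ↑ (R ↔ P)) ⊕ ¬Q

R ↔ P = T ↔ T = T
S ↑ (R ↔ P) = T ↑ T = F
¬Q = ¬T = F
(S ↑ (R ↔ P)) ⊕ ¬Q = F ⊕ F = F
Hence #2 is false.

Count: 0.

0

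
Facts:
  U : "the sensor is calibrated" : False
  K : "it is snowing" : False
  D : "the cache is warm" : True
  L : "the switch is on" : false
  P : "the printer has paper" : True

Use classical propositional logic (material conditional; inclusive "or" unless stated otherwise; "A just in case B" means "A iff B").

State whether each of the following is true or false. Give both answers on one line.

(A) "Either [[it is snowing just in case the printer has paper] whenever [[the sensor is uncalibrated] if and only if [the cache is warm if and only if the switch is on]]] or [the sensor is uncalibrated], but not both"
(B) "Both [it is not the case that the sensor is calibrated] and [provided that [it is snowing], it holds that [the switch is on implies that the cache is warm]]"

(A) False, (B) True

(A): In symbols: ((¬U ↔ (D ↔ L)) → (K ↔ P)) ⊕ ¬U

¬U = ¬F = T
D ↔ L = T ↔ F = F
¬U ↔ (D ↔ L) = T ↔ F = F
K ↔ P = F ↔ T = F
(¬U ↔ (D ↔ L)) → (K ↔ P) = F → F = T
¬U = ¬F = T
((¬U ↔ (D ↔ L)) → (K ↔ P)) ⊕ ¬U = T ⊕ T = F
So (A) is false.

(B): This is ¬U ∧ (K → (L → D)).

¬U = ¬F = T
L → D = F → T = T
K → (L → D) = F → T = T
¬U ∧ (K → (L → D)) = T ∧ T = T
Thus (B) is true.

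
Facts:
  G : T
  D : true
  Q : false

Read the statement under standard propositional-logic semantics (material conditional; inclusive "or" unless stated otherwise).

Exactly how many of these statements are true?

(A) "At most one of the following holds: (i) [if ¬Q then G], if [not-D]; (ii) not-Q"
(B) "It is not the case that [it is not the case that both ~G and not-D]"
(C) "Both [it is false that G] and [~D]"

0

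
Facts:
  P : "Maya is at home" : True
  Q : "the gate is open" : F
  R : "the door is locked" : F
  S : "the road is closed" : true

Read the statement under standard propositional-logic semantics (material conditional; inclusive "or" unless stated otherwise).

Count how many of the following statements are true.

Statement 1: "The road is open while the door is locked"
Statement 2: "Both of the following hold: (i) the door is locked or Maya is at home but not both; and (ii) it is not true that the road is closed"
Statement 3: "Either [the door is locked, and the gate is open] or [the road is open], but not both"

0

Statement 1: In symbols: ¬S ∧ R

¬S = ¬T = F
¬S ∧ R = F ∧ F = F
Hence Statement 1 is false.

Statement 2: In symbols: (R ⊕ P) ∧ ¬S

R ⊕ P = F ⊕ T = T
¬S = ¬T = F
(R ⊕ P) ∧ ¬S = T ∧ F = F
Hence Statement 2 is false.

Statement 3: Formalization: (R ∧ Q) ⊕ ¬S

R ∧ Q = F ∧ F = F
¬S = ¬T = F
(R ∧ Q) ⊕ ¬S = F ⊕ F = F
So Statement 3 is false.

0 of the 3 statements are true (none).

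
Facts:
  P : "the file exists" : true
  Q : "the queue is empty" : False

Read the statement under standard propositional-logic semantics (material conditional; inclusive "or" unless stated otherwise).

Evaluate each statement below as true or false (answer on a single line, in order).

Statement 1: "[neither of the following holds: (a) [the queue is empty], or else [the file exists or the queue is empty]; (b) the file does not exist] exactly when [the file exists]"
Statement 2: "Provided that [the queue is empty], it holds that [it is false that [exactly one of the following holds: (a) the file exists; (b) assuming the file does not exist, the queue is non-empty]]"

Statement 1: In symbols: ((Q | (P | Q)) nor ~P) <-> P

P | Q = T | F = T
Q | (P | Q) = F | T = T
~P = ~T = F
(Q | (P | Q)) nor ~P = T nor F = F
((Q | (P | Q)) nor ~P) <-> P = F <-> T = F
Thus Statement 1 is false.

Statement 2: This is Q -> ~(P xor (~P -> ~Q)).

~P = ~T = F
~Q = ~F = T
~P -> ~Q = F -> T = T
P xor (~P -> ~Q) = T xor T = F
~(P xor (~P -> ~Q)) = ~F = T
Q -> ~(P xor (~P -> ~Q)) = F -> T = T
Thus Statement 2 is true.

Statement 1 False; Statement 2 True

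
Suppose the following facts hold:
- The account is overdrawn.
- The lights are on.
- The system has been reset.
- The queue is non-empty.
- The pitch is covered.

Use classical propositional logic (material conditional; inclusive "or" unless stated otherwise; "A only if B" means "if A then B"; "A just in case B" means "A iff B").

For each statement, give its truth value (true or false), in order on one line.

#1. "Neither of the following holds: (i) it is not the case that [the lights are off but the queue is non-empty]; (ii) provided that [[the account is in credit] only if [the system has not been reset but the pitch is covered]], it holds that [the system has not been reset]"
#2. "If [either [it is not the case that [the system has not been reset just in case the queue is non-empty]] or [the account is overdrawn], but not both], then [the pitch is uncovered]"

#1 False, #2 True

Let P = "the lights are on" (T), H = "the queue is empty" (F), K = "the account is overdrawn" (T), U = "the system has been reset" (T), M = "the pitch is covered" (T).

#1: Formalization: ~(~P & ~H) nor ((~K -> (~U & M)) -> ~U)

~P = ~T = F
~H = ~F = T
~P & ~H = F & T = F
~(~P & ~H) = ~F = T
~K = ~T = F
~U = ~T = F
~U & M = F & T = F
~K -> (~U & M) = F -> F = T
~U = ~T = F
(~K -> (~U & M)) -> ~U = T -> F = F
~(~P & ~H) nor ((~K -> (~U & M)) -> ~U) = T nor F = F
Hence #1 is false.

#2: In symbols: (~(~U <-> ~H) xor K) -> ~M

~U = ~T = F
~H = ~F = T
~U <-> ~H = F <-> T = F
~(~U <-> ~H) = ~F = T
~(~U <-> ~H) xor K = T xor T = F
~M = ~T = F
(~(~U <-> ~H) xor K) -> ~M = F -> F = T
Hence #2 is true.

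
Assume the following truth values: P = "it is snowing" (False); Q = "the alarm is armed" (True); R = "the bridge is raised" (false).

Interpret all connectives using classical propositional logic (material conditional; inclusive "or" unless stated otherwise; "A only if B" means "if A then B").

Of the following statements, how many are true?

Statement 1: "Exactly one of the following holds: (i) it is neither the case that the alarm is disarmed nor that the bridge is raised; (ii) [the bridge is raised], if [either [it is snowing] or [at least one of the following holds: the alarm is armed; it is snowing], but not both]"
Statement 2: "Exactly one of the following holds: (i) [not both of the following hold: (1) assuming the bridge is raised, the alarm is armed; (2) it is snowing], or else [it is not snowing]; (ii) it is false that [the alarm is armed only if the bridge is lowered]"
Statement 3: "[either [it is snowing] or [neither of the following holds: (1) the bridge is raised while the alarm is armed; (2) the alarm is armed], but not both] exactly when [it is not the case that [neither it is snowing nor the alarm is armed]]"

Statement 1: Formalization: (~Q nor R) xor ((P xor (Q | P)) -> R)

~Q = ~T = F
~Q nor R = F nor F = T
Q | P = T | F = T
P xor (Q | P) = F xor T = T
(P xor (Q | P)) -> R = T -> F = F
(~Q nor R) xor ((P xor (Q | P)) -> R) = T xor F = T
Hence Statement 1 is true.

Statement 2: This is (((R -> Q) nand P) | ~P) xor ~(Q -> ~R).

R -> Q = F -> T = T
(R -> Q) nand P = T nand F = T
~P = ~F = T
((R -> Q) nand P) | ~P = T | T = T
~R = ~F = T
Q -> ~R = T -> T = T
~(Q -> ~R) = ~T = F
(((R -> Q) nand P) | ~P) xor ~(Q -> ~R) = T xor F = T
Thus Statement 2 is true.

Statement 3: In symbols: (P xor ((R & Q) nor Q)) <-> ~(P nor Q)

R & Q = F & T = F
(R & Q) nor Q = F nor T = F
P xor ((R & Q) nor Q) = F xor F = F
P nor Q = F nor T = F
~(P nor Q) = ~F = T
(P xor ((R & Q) nor Q)) <-> ~(P nor Q) = F <-> T = F
Hence Statement 3 is false.

Count: 2.

2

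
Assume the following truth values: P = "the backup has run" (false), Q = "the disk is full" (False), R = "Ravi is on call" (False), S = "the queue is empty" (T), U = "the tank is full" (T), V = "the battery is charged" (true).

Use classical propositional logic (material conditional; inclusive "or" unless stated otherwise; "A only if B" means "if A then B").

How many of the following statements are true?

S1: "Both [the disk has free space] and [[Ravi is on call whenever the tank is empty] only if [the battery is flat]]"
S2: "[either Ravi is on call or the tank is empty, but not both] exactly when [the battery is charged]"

0

S1: This is not Q and ((not U -> R) -> not V).

not Q = not False = True
not U = not True = False
not U -> R = False -> False = True
not V = not True = False
(not U -> R) -> not V = True -> False = False
not Q and ((not U -> R) -> not V) = True and False = False
Hence S1 is false.

S2: Formalization: (R xor not U) iff V

not U = not True = False
R xor not U = False xor False = False
(R xor not U) iff V = False iff True = False
So S2 is false.

Count: 0.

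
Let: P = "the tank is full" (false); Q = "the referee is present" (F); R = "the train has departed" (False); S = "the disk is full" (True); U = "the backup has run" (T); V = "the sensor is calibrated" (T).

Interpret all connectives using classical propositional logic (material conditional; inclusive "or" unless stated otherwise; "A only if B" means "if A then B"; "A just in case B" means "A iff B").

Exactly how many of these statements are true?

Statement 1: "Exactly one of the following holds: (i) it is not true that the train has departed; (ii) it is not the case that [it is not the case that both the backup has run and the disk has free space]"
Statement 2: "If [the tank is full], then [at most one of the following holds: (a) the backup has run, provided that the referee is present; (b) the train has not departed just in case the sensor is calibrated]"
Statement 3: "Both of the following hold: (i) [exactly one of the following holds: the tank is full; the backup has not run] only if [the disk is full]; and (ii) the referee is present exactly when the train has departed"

Statement 1: This is ~R xor ~(U nand ~S).

~R = ~F = T
~S = ~T = F
U nand ~S = T nand F = T
~(U nand ~S) = ~T = F
~R xor ~(U nand ~S) = T xor F = T
So Statement 1 is true.

Statement 2: Parsed as P -> ((Q -> U) nand (~R <-> V))

Q -> U = F -> T = T
~R = ~F = T
~R <-> V = T <-> T = T
(Q -> U) nand (~R <-> V) = T nand T = F
P -> ((Q -> U) nand (~R <-> V)) = F -> F = T
Hence Statement 2 is true.

Statement 3: Formalization: ((P xor ~U) -> S) & (Q <-> R)

~U = ~T = F
P xor ~U = F xor F = F
(P xor ~U) -> S = F -> T = T
Q <-> R = F <-> F = T
((P xor ~U) -> S) & (Q <-> R) = T & T = T
So Statement 3 is true.

3 of the 3 statements are true (Statement 1, Statement 2, Statement 3).

3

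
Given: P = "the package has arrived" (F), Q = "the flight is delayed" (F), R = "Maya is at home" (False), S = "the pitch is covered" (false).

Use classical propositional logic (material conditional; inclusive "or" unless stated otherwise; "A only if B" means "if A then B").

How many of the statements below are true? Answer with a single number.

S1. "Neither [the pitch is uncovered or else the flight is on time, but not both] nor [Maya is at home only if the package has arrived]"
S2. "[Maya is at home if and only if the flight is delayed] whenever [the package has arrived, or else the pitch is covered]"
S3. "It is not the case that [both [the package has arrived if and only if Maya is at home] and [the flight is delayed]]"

2

S1: Formalization: (~S xor ~Q) nor (R -> P)

~S = ~F = T
~Q = ~F = T
~S xor ~Q = T xor T = F
R -> P = F -> F = T
(~S xor ~Q) nor (R -> P) = F nor T = F
Hence S1 is false.

S2: In symbols: (P | S) -> (R <-> Q)

P | S = F | F = F
R <-> Q = F <-> F = T
(P | S) -> (R <-> Q) = F -> T = T
So S2 is true.

S3: Parsed as ~((P <-> R) & Q)

P <-> R = F <-> F = T
(P <-> R) & Q = T & F = F
~((P <-> R) & Q) = ~F = T
So S3 is true.

Count: 2.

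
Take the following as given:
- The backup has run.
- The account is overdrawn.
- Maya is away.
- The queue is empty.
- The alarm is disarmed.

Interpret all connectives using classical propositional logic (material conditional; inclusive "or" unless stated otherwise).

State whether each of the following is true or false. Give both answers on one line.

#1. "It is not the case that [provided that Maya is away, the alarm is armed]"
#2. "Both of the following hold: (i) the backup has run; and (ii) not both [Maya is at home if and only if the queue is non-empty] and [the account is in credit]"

Let R = "Maya is at home" (False), U = "the alarm is armed" (False), P = "the backup has run" (True), S = "the queue is empty" (True), Q = "the account is overdrawn" (True).

#1: Formalization: not (not R -> U)

not R = not False = True
not R -> U = True -> False = False
not (not R -> U) = not False = True
So #1 is true.

#2: This is P and ((R iff not S) nand not Q).

not S = not True = False
R iff not S = False iff False = True
not Q = not True = False
(R iff not S) nand not Q = True nand False = True
P and ((R iff not S) nand not Q) = True and True = True
So #2 is true.

#1 True, #2 True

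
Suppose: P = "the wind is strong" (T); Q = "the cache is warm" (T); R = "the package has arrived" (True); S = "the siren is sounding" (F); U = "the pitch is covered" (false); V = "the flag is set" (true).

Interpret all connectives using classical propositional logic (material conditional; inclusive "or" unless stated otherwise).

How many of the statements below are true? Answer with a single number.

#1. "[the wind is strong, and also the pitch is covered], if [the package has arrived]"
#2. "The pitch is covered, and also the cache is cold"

#1: Formalization: R → (P ∧ U)

P ∧ U = T ∧ F = F
R → (P ∧ U) = T → F = F
Hence #1 is false.

#2: Formalization: U ∧ ¬Q

¬Q = ¬T = F
U ∧ ¬Q = F ∧ F = F
So #2 is false.

Count: 0.

0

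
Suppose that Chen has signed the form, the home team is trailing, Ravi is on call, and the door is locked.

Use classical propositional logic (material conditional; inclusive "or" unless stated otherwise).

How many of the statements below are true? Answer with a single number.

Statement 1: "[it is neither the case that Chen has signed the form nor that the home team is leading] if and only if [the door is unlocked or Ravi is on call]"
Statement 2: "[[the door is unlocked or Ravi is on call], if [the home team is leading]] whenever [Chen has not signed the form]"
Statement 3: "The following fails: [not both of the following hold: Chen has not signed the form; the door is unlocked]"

1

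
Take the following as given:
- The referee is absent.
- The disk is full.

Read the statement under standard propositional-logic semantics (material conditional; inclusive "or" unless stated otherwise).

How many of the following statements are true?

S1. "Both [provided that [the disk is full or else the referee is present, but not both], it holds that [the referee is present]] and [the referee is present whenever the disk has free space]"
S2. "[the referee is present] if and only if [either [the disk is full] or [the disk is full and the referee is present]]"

Let Q = "the disk is full" (T), N = "the referee is present" (F).

S1: Parsed as ((Q ⊕ N) → N) ∧ (¬Q → N)

Q ⊕ N = T ⊕ F = T
(Q ⊕ N) → N = T → F = F
¬Q = ¬T = F
¬Q → N = F → F = T
((Q ⊕ N) → N) ∧ (¬Q → N) = F ∧ T = F
So S1 is false.

S2: This is N ↔ (Q ∨ (Q ∧ N)).

Q ∧ N = T ∧ F = F
Q ∨ (Q ∧ N) = T ∨ F = T
N ↔ (Q ∨ (Q ∧ N)) = F ↔ T = F
So S2 is false.

0 of the 2 statements are true (none).

0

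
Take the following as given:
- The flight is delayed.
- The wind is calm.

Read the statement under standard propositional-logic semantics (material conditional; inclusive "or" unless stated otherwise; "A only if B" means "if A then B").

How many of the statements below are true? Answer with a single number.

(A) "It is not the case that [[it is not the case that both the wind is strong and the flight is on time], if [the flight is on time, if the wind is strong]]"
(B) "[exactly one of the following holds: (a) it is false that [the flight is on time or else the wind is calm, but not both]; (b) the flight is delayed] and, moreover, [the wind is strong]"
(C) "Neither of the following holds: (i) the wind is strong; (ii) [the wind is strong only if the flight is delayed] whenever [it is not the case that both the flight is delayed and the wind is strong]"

Let Q = "the wind is strong" (False), P = "the flight is delayed" (True).

(A): Parsed as not ((Q -> not P) -> (Q nand not P))

not P = not True = False
Q -> not P = False -> False = True
not P = not True = False
Q nand not P = False nand False = True
(Q -> not P) -> (Q nand not P) = True -> True = True
not ((Q -> not P) -> (Q nand not P)) = not True = False
So (A) is false.

(B): Formalization: (not (not P xor not Q) xor P) and Q

not P = not True = False
not Q = not False = True
not P xor not Q = False xor True = True
not (not P xor not Q) = not True = False
not (not P xor not Q) xor P = False xor True = True
(not (not P xor not Q) xor P) and Q = True and False = False
So (B) is false.

(C): In symbols: Q nor ((P nand Q) -> (Q -> P))

P nand Q = True nand False = True
Q -> P = False -> True = True
(P nand Q) -> (Q -> P) = True -> True = True
Q nor ((P nand Q) -> (Q -> P)) = False nor True = False
Thus (C) is false.

Count: 0.

0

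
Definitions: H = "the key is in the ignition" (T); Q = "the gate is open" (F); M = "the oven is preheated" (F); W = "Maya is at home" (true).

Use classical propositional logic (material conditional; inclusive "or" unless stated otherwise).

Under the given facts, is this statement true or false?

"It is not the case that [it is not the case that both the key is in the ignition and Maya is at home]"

true

In symbols: ¬(H ↑ W)

H ↑ W = T ↑ T = F
¬(H ↑ W) = ¬F = T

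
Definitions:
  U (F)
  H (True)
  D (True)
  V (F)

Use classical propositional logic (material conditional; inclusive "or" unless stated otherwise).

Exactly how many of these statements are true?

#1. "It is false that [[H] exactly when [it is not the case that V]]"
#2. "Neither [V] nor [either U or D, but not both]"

#1: Formalization: ~(H <-> ~V)

~V = ~F = T
H <-> ~V = T <-> T = T
~(H <-> ~V) = ~T = F
Hence #1 is false.

#2: In symbols: V nor (U xor D)

U xor D = F xor T = T
V nor (U xor D) = F nor T = F
Thus #2 is false.

0 of the 2 statements are true (none).

0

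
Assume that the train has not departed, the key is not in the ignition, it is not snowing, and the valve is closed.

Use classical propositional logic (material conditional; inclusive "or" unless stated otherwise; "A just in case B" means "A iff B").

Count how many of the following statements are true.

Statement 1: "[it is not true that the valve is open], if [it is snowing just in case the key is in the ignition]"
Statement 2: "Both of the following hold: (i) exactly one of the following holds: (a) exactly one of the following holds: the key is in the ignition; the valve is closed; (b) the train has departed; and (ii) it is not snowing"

Let U = "it is snowing" (False), D = "the key is in the ignition" (False), K = "the valve is open" (False), P = "the train has departed" (False).

Statement 1: Formalization: (U iff D) -> not K

U iff D = False iff False = True
not K = not False = True
(U iff D) -> not K = True -> True = True
Hence Statement 1 is true.

Statement 2: Parsed as ((D xor not K) xor P) and not U

not K = not False = True
D xor not K = False xor True = True
(D xor not K) xor P = True xor False = True
not U = not False = True
((D xor not K) xor P) and not U = True and True = True
Thus Statement 2 is true.

True statements: 2 (Statement 1, Statement 2).

2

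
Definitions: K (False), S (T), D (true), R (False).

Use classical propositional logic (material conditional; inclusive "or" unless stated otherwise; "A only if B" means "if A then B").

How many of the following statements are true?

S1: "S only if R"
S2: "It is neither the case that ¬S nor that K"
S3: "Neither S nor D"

1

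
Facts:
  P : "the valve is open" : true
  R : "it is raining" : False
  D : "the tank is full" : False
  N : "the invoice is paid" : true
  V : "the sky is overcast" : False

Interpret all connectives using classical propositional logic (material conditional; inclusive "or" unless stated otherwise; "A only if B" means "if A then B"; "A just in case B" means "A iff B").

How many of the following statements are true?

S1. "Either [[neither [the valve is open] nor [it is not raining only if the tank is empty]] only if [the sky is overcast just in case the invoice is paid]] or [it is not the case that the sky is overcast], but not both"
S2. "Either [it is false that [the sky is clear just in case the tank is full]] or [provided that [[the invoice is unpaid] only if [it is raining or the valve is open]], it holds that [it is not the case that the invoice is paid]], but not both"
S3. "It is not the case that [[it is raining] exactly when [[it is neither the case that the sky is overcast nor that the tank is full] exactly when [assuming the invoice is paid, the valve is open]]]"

S1: Formalization: ((P nor (~R -> ~D)) -> (V <-> N)) xor ~V

~R = ~F = T
~D = ~F = T
~R -> ~D = T -> T = T
P nor (~R -> ~D) = T nor T = F
V <-> N = F <-> T = F
(P nor (~R -> ~D)) -> (V <-> N) = F -> F = T
~V = ~F = T
((P nor (~R -> ~D)) -> (V <-> N)) xor ~V = T xor T = F
So S1 is false.

S2: Parsed as ~(~V <-> D) xor ((~N -> (R | P)) -> ~N)

~V = ~F = T
~V <-> D = T <-> F = F
~(~V <-> D) = ~F = T
~N = ~T = F
R | P = F | T = T
~N -> (R | P) = F -> T = T
~N = ~T = F
(~N -> (R | P)) -> ~N = T -> F = F
~(~V <-> D) xor ((~N -> (R | P)) -> ~N) = T xor F = T
Thus S2 is true.

S3: This is ~(R <-> ((V nor D) <-> (N -> P))).

V nor D = F nor F = T
N -> P = T -> T = T
(V nor D) <-> (N -> P) = T <-> T = T
R <-> ((V nor D) <-> (N -> P)) = F <-> T = F
~(R <-> ((V nor D) <-> (N -> P))) = ~F = T
So S3 is true.

Count: 2.

2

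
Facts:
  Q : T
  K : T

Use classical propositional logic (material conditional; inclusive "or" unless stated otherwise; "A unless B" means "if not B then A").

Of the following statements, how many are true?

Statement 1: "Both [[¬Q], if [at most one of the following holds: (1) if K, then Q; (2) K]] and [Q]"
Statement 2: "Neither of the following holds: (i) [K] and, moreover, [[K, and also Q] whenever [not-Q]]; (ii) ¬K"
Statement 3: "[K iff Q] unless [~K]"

Statement 1: This is (((K -> Q) nand K) -> not Q) and Q.

K -> Q = True -> True = True
(K -> Q) nand K = True nand True = False
not Q = not True = False
((K -> Q) nand K) -> not Q = False -> False = True
(((K -> Q) nand K) -> not Q) and Q = True and True = True
Thus Statement 1 is true.

Statement 2: Formalization: (K and (not Q -> (K and Q))) nor not K

not Q = not True = False
K and Q = True and True = True
not Q -> (K and Q) = False -> True = True
K and (not Q -> (K and Q)) = True and True = True
not K = not True = False
(K and (not Q -> (K and Q))) nor not K = True nor False = False
Thus Statement 2 is false.

Statement 3: In symbols: (K iff Q) or not K

K iff Q = True iff True = True
not K = not True = False
(K iff Q) or not K = True or False = True
Thus Statement 3 is true.

2 of the 3 statements are true.

2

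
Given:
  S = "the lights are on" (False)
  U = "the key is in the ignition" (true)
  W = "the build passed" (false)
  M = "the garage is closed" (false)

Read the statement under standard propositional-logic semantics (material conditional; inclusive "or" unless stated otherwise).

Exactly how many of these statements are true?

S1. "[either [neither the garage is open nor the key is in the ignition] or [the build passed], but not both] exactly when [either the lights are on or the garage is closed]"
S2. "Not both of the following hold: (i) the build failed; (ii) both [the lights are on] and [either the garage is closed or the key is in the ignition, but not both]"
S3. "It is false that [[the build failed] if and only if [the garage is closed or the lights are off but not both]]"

S1: Parsed as ((~M nor U) xor W) <-> (S | M)

~M = ~F = T
~M nor U = T nor T = F
(~M nor U) xor W = F xor F = F
S | M = F | F = F
((~M nor U) xor W) <-> (S | M) = F <-> F = T
So S1 is true.

S2: Parsed as ~W nand (S & (M xor U))

~W = ~F = T
M xor U = F xor T = T
S & (M xor U) = F & T = F
~W nand (S & (M xor U)) = T nand F = T
Thus S2 is true.

S3: This is ~(~W <-> (M xor ~S)).

~W = ~F = T
~S = ~F = T
M xor ~S = F xor T = T
~W <-> (M xor ~S) = T <-> T = T
~(~W <-> (M xor ~S)) = ~T = F
Hence S3 is false.

True statements: 2 (S1, S2).

2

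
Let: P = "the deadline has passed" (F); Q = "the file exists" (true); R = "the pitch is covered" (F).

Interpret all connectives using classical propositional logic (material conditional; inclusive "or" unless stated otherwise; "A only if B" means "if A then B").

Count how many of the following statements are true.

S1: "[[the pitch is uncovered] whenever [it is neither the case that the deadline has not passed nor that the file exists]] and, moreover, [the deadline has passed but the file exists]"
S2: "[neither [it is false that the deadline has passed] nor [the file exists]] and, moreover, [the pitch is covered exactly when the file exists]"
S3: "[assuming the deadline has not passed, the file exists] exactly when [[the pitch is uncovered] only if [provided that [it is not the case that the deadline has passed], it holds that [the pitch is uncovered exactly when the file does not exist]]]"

0

S1: This is ((¬P ↓ Q) → ¬R) ∧ (P ∧ Q).

¬P = ¬F = T
¬P ↓ Q = T ↓ T = F
¬R = ¬F = T
(¬P ↓ Q) → ¬R = F → T = T
P ∧ Q = F ∧ T = F
((¬P ↓ Q) → ¬R) ∧ (P ∧ Q) = T ∧ F = F
So S1 is false.

S2: Formalization: (¬P ↓ Q) ∧ (R ↔ Q)

¬P = ¬F = T
¬P ↓ Q = T ↓ T = F
R ↔ Q = F ↔ T = F
(¬P ↓ Q) ∧ (R ↔ Q) = F ∧ F = F
Hence S2 is false.

S3: Formalization: (¬P → Q) ↔ (¬R → (¬P → (¬R ↔ ¬Q)))

¬P = ¬F = T
¬P → Q = T → T = T
¬R = ¬F = T
¬P = ¬F = T
¬R = ¬F = T
¬Q = ¬T = F
¬R ↔ ¬Q = T ↔ F = F
¬P → (¬R ↔ ¬Q) = T → F = F
¬R → (¬P → (¬R ↔ ¬Q)) = T → F = F
(¬P → Q) ↔ (¬R → (¬P → (¬R ↔ ¬Q))) = T ↔ F = F
Thus S3 is false.

True statements: 0 (none).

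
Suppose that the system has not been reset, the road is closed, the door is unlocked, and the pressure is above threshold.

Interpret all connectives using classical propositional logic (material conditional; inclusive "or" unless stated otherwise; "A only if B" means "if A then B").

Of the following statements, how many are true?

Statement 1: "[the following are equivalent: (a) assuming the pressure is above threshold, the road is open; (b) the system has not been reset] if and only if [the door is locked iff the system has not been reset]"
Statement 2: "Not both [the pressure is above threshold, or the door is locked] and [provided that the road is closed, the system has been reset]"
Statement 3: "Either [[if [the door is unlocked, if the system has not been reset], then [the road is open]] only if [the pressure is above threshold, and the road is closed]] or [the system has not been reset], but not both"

2

Let S = "the pressure is above threshold" (T), W = "the road is closed" (T), V = "the system has been reset" (F), L = "the door is locked" (F).

Statement 1: Parsed as ((S -> ~W) <-> ~V) <-> (L <-> ~V)

~W = ~T = F
S -> ~W = T -> F = F
~V = ~F = T
(S -> ~W) <-> ~V = F <-> T = F
~V = ~F = T
L <-> ~V = F <-> T = F
((S -> ~W) <-> ~V) <-> (L <-> ~V) = F <-> F = T
So Statement 1 is true.

Statement 2: Parsed as (S | L) nand (W -> V)

S | L = T | F = T
W -> V = T -> F = F
(S | L) nand (W -> V) = T nand F = T
So Statement 2 is true.

Statement 3: Formalization: (((~V -> ~L) -> ~W) -> (S & W)) xor ~V

~V = ~F = T
~L = ~F = T
~V -> ~L = T -> T = T
~W = ~T = F
(~V -> ~L) -> ~W = T -> F = F
S & W = T & T = T
((~V -> ~L) -> ~W) -> (S & W) = F -> T = T
~V = ~F = T
(((~V -> ~L) -> ~W) -> (S & W)) xor ~V = T xor T = F
Hence Statement 3 is false.

True statements: 2 (Statement 1, Statement 2).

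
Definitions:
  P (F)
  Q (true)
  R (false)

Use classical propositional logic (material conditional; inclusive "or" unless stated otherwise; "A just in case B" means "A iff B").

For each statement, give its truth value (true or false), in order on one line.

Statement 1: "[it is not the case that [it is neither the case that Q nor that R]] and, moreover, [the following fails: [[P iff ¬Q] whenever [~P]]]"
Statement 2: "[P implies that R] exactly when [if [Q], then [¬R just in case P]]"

Statement 1: In symbols: ¬(Q ↓ R) ∧ ¬(¬P → (P ↔ ¬Q))

Q ↓ R = T ↓ F = F
¬(Q ↓ R) = ¬F = T
¬P = ¬F = T
¬Q = ¬T = F
P ↔ ¬Q = F ↔ F = T
¬P → (P ↔ ¬Q) = T → T = T
¬(¬P → (P ↔ ¬Q)) = ¬T = F
¬(Q ↓ R) ∧ ¬(¬P → (P ↔ ¬Q)) = T ∧ F = F
Hence Statement 1 is false.

Statement 2: This is (P → R) ↔ (Q → (¬R ↔ P)).

P → R = F → F = T
¬R = ¬F = T
¬R ↔ P = T ↔ F = F
Q → (¬R ↔ P) = T → F = F
(P → R) ↔ (Q → (¬R ↔ P)) = T ↔ F = F
So Statement 2 is false.

Statement 1 F; Statement 2 F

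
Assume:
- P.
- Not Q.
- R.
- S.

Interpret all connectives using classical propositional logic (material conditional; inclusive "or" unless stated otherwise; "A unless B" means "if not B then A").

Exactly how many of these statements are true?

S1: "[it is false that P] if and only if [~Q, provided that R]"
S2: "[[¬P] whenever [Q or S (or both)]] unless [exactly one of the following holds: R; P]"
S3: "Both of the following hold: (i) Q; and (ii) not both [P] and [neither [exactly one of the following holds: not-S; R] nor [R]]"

0

S1: In symbols: ~P <-> (R -> ~Q)

~P = ~T = F
~Q = ~F = T
R -> ~Q = T -> T = T
~P <-> (R -> ~Q) = F <-> T = F
Hence S1 is false.

S2: Parsed as ((Q | S) -> ~P) | (R xor P)

Q | S = F | T = T
~P = ~T = F
(Q | S) -> ~P = T -> F = F
R xor P = T xor T = F
((Q | S) -> ~P) | (R xor P) = F | F = F
Hence S2 is false.

S3: Parsed as Q & (P nand ((~S xor R) nor R))

~S = ~T = F
~S xor R = F xor T = T
(~S xor R) nor R = T nor T = F
P nand ((~S xor R) nor R) = T nand F = T
Q & (P nand ((~S xor R) nor R)) = F & T = F
Hence S3 is false.

True statements: 0 (none).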